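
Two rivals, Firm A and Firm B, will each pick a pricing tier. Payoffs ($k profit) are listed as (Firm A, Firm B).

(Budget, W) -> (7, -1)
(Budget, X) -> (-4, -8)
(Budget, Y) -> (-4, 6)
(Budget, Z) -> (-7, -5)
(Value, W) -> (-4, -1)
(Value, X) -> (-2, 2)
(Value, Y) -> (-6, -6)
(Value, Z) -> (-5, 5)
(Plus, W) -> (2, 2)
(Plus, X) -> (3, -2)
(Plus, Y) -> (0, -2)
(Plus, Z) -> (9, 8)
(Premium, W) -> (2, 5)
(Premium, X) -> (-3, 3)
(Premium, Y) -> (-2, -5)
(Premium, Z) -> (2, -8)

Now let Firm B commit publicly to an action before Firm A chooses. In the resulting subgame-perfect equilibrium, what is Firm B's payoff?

8

Backward induction with Firm B moving first.
- W: Firm A compares 7, -4, 2, 2 and picks Budget; Firm B would get -1.
- X: Firm A compares -4, -2, 3, -3 and picks Plus; Firm B would get -2.
- Y: Firm A compares -4, -6, 0, -2 and picks Plus; Firm B would get -2.
- Z: Firm A compares -7, -5, 9, 2 and picks Plus; Firm B would get 8.
Maximizing over -1, -2, -2, 8, Firm B chooses Z. Subgame-perfect outcome: (Plus, Z) with payoffs (9, 8).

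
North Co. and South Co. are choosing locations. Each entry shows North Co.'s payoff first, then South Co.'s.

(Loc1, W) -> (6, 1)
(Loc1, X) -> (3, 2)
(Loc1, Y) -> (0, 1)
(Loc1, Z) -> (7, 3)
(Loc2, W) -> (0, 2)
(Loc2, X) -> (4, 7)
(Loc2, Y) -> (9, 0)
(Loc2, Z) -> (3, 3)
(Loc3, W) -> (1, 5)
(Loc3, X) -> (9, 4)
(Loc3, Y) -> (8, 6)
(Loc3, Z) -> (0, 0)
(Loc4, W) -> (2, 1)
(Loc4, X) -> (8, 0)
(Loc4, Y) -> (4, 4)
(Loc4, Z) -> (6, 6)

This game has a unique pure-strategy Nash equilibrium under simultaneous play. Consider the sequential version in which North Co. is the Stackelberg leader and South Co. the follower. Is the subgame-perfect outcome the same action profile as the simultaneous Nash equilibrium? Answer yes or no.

Backward induction with North Co. moving first.
- Loc1: BR = Z, leader payoff 7.
- Loc2: BR = X, leader payoff 4.
- Loc3: BR = Y, leader payoff 8.
- Loc4: BR = Z, leader payoff 6.
Among 7, 4, 8, 6, the best is 8 at Loc3. Subgame-perfect outcome: (Loc3, Y) with payoffs (8, 6).
For the simultaneous game, intersect best replies.
North Co.'s best replies: W→Loc1; X→Loc3; Y→Loc2; Z→Loc1.
South Co.'s best replies: Loc1→Z; Loc2→X; Loc3→Y; Loc4→Z.
Only (Loc1, Z) has each player best-responding; Nash payoffs (7, 3).
Sequential outcome (Loc3, Y) differs from the Nash profile (Loc1, Z).

no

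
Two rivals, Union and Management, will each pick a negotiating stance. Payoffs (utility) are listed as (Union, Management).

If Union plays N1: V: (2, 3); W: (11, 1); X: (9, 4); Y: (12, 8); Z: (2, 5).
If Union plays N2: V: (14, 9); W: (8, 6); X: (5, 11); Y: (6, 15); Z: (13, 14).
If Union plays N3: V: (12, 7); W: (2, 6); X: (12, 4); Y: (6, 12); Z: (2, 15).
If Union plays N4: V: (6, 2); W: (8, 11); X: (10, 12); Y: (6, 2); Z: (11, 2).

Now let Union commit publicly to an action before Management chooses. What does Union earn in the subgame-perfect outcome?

12

Solve by backward induction (Union leads).
- N1 → Management plays Y (best of 3, 1, 4, 8, 5); Union gets 12.
- N2 → Management plays Y (best of 9, 6, 11, 15, 14); Union gets 6.
- N3 → Management plays Z (best of 7, 6, 4, 12, 15); Union gets 2.
- N4 → Management plays X (best of 2, 11, 12, 2, 2); Union gets 10.
Maximizing over 12, 6, 2, 10, Union chooses N1. Subgame-perfect outcome: (N1, Y) with payoffs (12, 8).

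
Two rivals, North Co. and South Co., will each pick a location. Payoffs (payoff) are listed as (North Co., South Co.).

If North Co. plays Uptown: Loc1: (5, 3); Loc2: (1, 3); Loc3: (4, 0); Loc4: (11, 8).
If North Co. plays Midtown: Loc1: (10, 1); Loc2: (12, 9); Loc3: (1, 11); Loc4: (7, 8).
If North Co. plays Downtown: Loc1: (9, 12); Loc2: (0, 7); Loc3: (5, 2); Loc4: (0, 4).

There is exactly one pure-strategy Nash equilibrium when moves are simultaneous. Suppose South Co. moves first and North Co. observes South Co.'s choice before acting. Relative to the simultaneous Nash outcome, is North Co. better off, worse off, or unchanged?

North Co. best-responds to each possible South Co. move:
- Loc1 → North Co. plays Midtown (best of 5, 10, 9); South Co. gets 1.
- Loc2 → North Co. plays Midtown (best of 1, 12, 0); South Co. gets 9.
- Loc3 → North Co. plays Downtown (best of 4, 1, 5); South Co. gets 2.
- Loc4 → North Co. plays Uptown (best of 11, 7, 0); South Co. gets 8.
Among 1, 9, 2, 8, the best is 9 at Loc2. Subgame-perfect outcome: (Midtown, Loc2) with payoffs (12, 9).
For the simultaneous game, intersect best replies.
North Co.'s best replies: Loc1→Midtown; Loc2→Midtown; Loc3→Downtown; Loc4→Uptown.
South Co.'s best replies: Uptown→Loc4; Midtown→Loc3; Downtown→Loc1.
Only (Uptown, Loc4) has each player best-responding; Nash payoffs (11, 8).
North Co. earns 12 sequentially versus 11 at the Nash outcome: better off.

better off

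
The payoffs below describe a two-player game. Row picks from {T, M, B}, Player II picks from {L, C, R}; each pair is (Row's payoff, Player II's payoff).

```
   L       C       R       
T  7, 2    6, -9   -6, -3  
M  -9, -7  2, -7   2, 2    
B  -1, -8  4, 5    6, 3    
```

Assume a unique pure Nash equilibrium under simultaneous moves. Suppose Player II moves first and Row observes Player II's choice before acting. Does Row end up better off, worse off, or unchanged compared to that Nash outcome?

worse off

Backward induction with Player II moving first.
- L → Row plays T (best of 7, -9, -1); Player II gets 2.
- C → Row plays T (best of 6, 2, 4); Player II gets -9.
- R → Row plays B (best of -6, 2, 6); Player II gets 3.
Among 2, -9, 3, the best is 3 at R. Subgame-perfect outcome: (B, R) with payoffs (6, 3).
For the simultaneous game, intersect best replies.
Row's best replies: L→T; C→T; R→B.
Player II's best replies: T→L; M→R; B→C.
Only (T, L) has each player best-responding; Nash payoffs (7, 2).
Row earns 6 sequentially versus 7 at the Nash outcome: worse off.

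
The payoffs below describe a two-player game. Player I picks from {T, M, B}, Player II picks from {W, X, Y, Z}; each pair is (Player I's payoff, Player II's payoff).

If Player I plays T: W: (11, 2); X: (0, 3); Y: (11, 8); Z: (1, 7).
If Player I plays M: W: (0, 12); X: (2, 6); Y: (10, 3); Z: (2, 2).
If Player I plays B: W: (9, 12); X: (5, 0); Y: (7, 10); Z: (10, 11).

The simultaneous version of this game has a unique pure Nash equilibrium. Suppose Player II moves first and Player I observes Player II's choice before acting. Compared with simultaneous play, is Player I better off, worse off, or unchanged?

Solve by backward induction (Player II leads).
- W: BR = T, leader payoff 2.
- X: BR = B, leader payoff 0.
- Y: BR = T, leader payoff 8.
- Z: BR = B, leader payoff 11.
Among 2, 0, 8, 11, the best is 11 at Z. Subgame-perfect outcome: (B, Z) with payoffs (10, 11).
Under simultaneous play:
Player I's best replies: W→T; X→B; Y→T; Z→B.
Player II's best replies: T→Y; M→W; B→W.
Only (T, Y) has each player best-responding; Nash payoffs (11, 8).
Player I earns 10 sequentially versus 11 at the Nash outcome: worse off.

worse off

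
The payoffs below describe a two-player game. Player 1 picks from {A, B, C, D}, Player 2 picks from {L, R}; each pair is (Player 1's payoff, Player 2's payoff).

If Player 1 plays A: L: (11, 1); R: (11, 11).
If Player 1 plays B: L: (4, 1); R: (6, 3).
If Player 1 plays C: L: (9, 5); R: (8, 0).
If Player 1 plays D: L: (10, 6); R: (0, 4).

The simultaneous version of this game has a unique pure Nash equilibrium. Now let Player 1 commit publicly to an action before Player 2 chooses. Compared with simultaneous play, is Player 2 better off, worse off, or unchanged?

unchanged

Solve by backward induction (Player 1 leads).
- A: BR = R, leader payoff 11.
- B: BR = R, leader payoff 6.
- C: BR = L, leader payoff 9.
- D: BR = L, leader payoff 10.
Maximizing over 11, 6, 9, 10, Player 1 chooses A. Subgame-perfect outcome: (A, R) with payoffs (11, 11).
Under simultaneous play:
Player 1's best replies: L→A; R→A.
Player 2's best replies: A→R; B→R; C→L; D→L.
The unique mutual best reply is (A, R), giving (11, 11).
Player 2 earns 11 sequentially versus 11 at the Nash outcome: unchanged.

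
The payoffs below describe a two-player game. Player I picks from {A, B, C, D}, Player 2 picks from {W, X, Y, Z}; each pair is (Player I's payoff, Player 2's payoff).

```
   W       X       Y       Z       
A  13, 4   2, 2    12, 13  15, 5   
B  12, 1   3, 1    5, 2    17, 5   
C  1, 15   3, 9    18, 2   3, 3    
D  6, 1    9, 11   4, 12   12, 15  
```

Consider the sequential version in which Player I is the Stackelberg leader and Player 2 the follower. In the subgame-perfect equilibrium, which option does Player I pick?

B

Work backward from Player 2's decision.
- A: BR = Y, leader payoff 12.
- B: BR = Z, leader payoff 17.
- C: BR = W, leader payoff 1.
- D: BR = Z, leader payoff 12.
Maximizing over 12, 17, 1, 12, Player I chooses B. Subgame-perfect outcome: (B, Z) with payoffs (17, 5).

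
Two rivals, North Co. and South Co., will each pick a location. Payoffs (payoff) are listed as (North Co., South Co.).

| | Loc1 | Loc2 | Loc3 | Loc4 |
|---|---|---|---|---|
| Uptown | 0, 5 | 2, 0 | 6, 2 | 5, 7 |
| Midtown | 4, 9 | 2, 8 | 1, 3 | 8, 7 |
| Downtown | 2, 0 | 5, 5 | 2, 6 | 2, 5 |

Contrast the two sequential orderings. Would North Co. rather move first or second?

If North Co. leads: South Co.'s best replies are Uptown→Loc4, Midtown→Loc1, Downtown→Loc3; North Co.'s induced payoffs 5, 4, 2; outcome (Uptown, Loc4), payoffs (5, 7).
If South Co. leads: North Co.'s best replies are Loc1→Midtown, Loc2→Downtown, Loc3→Uptown, Loc4→Midtown; South Co.'s induced payoffs 9, 5, 2, 7; outcome (Midtown, Loc1), payoffs (4, 9).
North Co. gets 5 moving first and 4 moving second, so North Co. prefers to move first.

first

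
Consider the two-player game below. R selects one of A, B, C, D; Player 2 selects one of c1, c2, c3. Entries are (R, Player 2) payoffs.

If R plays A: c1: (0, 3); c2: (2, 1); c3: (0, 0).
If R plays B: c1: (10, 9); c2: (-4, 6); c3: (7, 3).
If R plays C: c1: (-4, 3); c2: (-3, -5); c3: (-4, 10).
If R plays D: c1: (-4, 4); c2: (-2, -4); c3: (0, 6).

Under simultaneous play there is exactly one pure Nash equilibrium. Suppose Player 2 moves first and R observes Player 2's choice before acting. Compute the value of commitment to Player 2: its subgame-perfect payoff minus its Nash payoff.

Solve by backward induction (Player 2 leads).
- c1: R compares 0, 10, -4, -4 and picks B; Player 2 would get 9.
- c2: R compares 2, -4, -3, -2 and picks A; Player 2 would get 1.
- c3: R compares 0, 7, -4, 0 and picks B; Player 2 would get 3.
Among 9, 1, 3, the best is 9 at c1. Subgame-perfect outcome: (B, c1) with payoffs (10, 9).
Now find the simultaneous Nash equilibrium.
R's best replies: c1→B; c2→A; c3→B.
Player 2's best replies: A→c1; B→c1; C→c3; D→c3.
Only (B, c1) has each player best-responding; Nash payoffs (10, 9).
Player 2's commitment gain: 9 − 9 = 0.

0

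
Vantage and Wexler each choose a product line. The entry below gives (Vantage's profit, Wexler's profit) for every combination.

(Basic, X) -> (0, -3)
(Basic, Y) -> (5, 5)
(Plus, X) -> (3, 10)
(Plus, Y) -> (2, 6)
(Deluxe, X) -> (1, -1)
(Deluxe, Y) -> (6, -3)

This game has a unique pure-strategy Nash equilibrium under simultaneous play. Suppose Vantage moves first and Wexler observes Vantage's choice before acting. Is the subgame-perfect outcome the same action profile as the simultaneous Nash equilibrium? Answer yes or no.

no

Wexler best-responds to each possible Vantage move:
- Basic → Wexler plays Y (best of -3, 5); Vantage gets 5.
- Plus → Wexler plays X (best of 10, 6); Vantage gets 3.
- Deluxe → Wexler plays X (best of -1, -3); Vantage gets 1.
Vantage's induced payoffs are 5, 3, 1, so Vantage commits to Basic. Subgame-perfect outcome: (Basic, Y) with payoffs (5, 5).
Now find the simultaneous Nash equilibrium.
Vantage's best replies: X→Plus; Y→Deluxe.
Wexler's best replies: Basic→Y; Plus→X; Deluxe→X.
Only (Plus, X) has each player best-responding; Nash payoffs (3, 10).
Sequential outcome (Basic, Y) differs from the Nash profile (Plus, X).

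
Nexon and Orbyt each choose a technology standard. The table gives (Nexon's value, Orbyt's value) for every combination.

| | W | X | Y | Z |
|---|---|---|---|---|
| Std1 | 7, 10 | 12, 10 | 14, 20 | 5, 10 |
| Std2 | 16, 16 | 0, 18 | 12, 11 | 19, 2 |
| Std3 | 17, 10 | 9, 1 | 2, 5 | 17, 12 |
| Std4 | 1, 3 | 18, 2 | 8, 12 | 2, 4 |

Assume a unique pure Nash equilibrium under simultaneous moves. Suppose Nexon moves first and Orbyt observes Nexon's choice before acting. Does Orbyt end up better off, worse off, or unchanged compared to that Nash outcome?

Work backward from Orbyt's decision.
- Std1: Orbyt compares 10, 10, 20, 10 and picks Y; Nexon would get 14.
- Std2: Orbyt compares 16, 18, 11, 2 and picks X; Nexon would get 0.
- Std3: Orbyt compares 10, 1, 5, 12 and picks Z; Nexon would get 17.
- Std4: Orbyt compares 3, 2, 12, 4 and picks Y; Nexon would get 8.
Maximizing over 14, 0, 17, 8, Nexon chooses Std3. Subgame-perfect outcome: (Std3, Z) with payoffs (17, 12).
Under simultaneous play:
Nexon's best replies: W→Std3; X→Std4; Y→Std1; Z→Std2.
Orbyt's best replies: Std1→Y; Std2→X; Std3→Z; Std4→Y.
Only (Std1, Y) has each player best-responding; Nash payoffs (14, 20).
Orbyt earns 12 sequentially versus 20 at the Nash outcome: worse off.

worse off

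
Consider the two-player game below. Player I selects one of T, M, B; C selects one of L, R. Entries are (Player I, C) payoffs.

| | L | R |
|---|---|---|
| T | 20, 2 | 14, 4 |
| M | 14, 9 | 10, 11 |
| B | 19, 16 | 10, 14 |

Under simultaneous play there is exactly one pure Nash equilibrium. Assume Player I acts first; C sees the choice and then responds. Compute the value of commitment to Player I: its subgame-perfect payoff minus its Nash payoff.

Solve by backward induction (Player I leads).
- T: C compares 2, 4 and picks R; Player I would get 14.
- M: C compares 9, 11 and picks R; Player I would get 10.
- B: C compares 16, 14 and picks L; Player I would get 19.
Maximizing over 14, 10, 19, Player I chooses B. Subgame-perfect outcome: (B, L) with payoffs (19, 16).
Under simultaneous play:
Player I's best replies: L→T; R→T.
C's best replies: T→R; M→R; B→L.
The unique mutual best reply is (T, R), giving (14, 4).
Player I's commitment gain: 19 − 14 = 5.

5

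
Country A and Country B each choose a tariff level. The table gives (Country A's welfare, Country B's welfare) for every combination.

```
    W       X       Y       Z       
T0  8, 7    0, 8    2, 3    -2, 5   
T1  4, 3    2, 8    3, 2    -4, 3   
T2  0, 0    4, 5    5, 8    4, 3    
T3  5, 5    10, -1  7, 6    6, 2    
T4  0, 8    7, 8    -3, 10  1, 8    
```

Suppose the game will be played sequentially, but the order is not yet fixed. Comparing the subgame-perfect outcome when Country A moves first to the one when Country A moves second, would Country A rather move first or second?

second

If Country A leads: Country B's best replies are T0→X, T1→X, T2→Y, T3→Y, T4→Y; Country A's induced payoffs 0, 2, 5, 7, -3; outcome (T3, Y), payoffs (7, 6).
If Country B leads: Country A's best replies are W→T0, X→T3, Y→T3, Z→T3; Country B's induced payoffs 7, -1, 6, 2; outcome (T0, W), payoffs (8, 7).
Country A gets 7 moving first and 8 moving second, so Country A prefers to move second.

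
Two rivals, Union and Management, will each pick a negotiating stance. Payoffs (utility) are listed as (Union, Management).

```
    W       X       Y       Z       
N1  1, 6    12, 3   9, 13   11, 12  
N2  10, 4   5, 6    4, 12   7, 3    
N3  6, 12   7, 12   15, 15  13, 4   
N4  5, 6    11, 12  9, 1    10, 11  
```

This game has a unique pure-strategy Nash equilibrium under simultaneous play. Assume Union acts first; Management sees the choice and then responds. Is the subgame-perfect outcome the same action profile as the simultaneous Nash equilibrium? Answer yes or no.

yes

Backward induction with Union moving first.
- N1 → Management plays Y (best of 6, 3, 13, 12); Union gets 9.
- N2 → Management plays Y (best of 4, 6, 12, 3); Union gets 4.
- N3 → Management plays Y (best of 12, 12, 15, 4); Union gets 15.
- N4 → Management plays X (best of 6, 12, 1, 11); Union gets 11.
Maximizing over 9, 4, 15, 11, Union chooses N3. Subgame-perfect outcome: (N3, Y) with payoffs (15, 15).
For the simultaneous game, intersect best replies.
Union's best replies: W→N2; X→N1; Y→N3; Z→N3.
Management's best replies: N1→Y; N2→Y; N3→Y; N4→X.
The unique mutual best reply is (N3, Y), giving (15, 15).
Sequential outcome (N3, Y) coincides with the Nash profile (N3, Y).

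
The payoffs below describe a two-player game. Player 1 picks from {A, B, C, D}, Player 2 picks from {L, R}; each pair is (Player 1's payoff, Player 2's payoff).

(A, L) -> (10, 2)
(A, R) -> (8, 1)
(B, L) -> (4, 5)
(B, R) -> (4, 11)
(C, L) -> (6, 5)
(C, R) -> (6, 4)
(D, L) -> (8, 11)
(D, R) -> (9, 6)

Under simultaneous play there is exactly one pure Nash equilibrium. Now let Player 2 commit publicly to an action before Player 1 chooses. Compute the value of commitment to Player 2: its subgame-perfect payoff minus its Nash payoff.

4

Player 1 best-responds to each possible Player 2 move:
- L: Player 1 compares 10, 4, 6, 8 and picks A; Player 2 would get 2.
- R: Player 1 compares 8, 4, 6, 9 and picks D; Player 2 would get 6.
Maximizing over 2, 6, Player 2 chooses R. Subgame-perfect outcome: (D, R) with payoffs (9, 6).
For the simultaneous game, intersect best replies.
Player 1's best replies: L→A; R→D.
Player 2's best replies: A→L; B→R; C→L; D→L.
Only (A, L) has each player best-responding; Nash payoffs (10, 2).
Player 2's commitment gain: 6 − 2 = 4.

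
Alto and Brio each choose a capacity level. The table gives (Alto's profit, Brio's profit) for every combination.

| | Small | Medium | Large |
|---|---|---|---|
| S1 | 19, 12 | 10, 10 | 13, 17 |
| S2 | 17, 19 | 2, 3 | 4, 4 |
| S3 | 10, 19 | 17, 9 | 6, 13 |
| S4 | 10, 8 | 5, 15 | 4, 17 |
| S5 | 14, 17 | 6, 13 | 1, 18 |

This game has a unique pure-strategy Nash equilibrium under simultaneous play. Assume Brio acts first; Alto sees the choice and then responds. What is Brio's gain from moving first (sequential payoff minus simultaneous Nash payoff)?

Solve by backward induction (Brio leads).
- Small: BR = S1, leader payoff 12.
- Medium: BR = S3, leader payoff 9.
- Large: BR = S1, leader payoff 17.
Among 12, 9, 17, the best is 17 at Large. Subgame-perfect outcome: (S1, Large) with payoffs (13, 17).
Under simultaneous play:
Alto's best replies: Small→S1; Medium→S3; Large→S1.
Brio's best replies: S1→Large; S2→Small; S3→Small; S4→Large; S5→Large.
Only (S1, Large) has each player best-responding; Nash payoffs (13, 17).
Brio's commitment gain: 17 − 17 = 0.

0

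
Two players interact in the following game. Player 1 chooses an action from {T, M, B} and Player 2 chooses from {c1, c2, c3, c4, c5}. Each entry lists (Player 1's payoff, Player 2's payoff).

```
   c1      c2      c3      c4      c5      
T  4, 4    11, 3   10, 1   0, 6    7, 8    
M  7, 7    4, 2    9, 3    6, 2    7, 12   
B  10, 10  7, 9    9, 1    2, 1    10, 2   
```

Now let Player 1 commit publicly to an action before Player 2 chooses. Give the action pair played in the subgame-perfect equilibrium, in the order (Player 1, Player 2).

Player 2 best-responds to each possible Player 1 move:
- T: BR = c5, leader payoff 7.
- M: BR = c5, leader payoff 7.
- B: BR = c1, leader payoff 10.
Maximizing over 7, 7, 10, Player 1 chooses B. Subgame-perfect outcome: (B, c1) with payoffs (10, 10).

(B, c1)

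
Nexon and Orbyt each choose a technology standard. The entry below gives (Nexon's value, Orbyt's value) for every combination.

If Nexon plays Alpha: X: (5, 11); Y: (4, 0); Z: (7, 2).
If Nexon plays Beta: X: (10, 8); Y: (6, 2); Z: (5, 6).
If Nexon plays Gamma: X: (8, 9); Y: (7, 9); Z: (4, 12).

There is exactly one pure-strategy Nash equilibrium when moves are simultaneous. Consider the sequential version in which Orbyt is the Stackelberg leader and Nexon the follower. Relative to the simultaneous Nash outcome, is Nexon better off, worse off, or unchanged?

Solve by backward induction (Orbyt leads).
- X: BR = Beta, leader payoff 8.
- Y: BR = Gamma, leader payoff 9.
- Z: BR = Alpha, leader payoff 2.
Among 8, 9, 2, the best is 9 at Y. Subgame-perfect outcome: (Gamma, Y) with payoffs (7, 9).
Under simultaneous play:
Nexon's best replies: X→Beta; Y→Gamma; Z→Alpha.
Orbyt's best replies: Alpha→X; Beta→X; Gamma→Z.
The unique mutual best reply is (Beta, X), giving (10, 8).
Nexon earns 7 sequentially versus 10 at the Nash outcome: worse off.

worse off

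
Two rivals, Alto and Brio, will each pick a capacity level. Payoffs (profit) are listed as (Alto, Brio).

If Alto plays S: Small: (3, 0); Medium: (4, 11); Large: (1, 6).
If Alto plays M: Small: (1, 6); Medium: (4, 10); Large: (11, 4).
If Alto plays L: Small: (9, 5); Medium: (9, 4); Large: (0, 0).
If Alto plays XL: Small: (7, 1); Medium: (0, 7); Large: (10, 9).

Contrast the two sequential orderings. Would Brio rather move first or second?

second

If Alto leads: Brio's best replies are S→Medium, M→Medium, L→Small, XL→Large; Alto's induced payoffs 4, 4, 9, 10; outcome (XL, Large), payoffs (10, 9).
If Brio leads: Alto's best replies are Small→L, Medium→L, Large→M; Brio's induced payoffs 5, 4, 4; outcome (L, Small), payoffs (9, 5).
Brio gets 5 moving first and 9 moving second, so Brio prefers to move second.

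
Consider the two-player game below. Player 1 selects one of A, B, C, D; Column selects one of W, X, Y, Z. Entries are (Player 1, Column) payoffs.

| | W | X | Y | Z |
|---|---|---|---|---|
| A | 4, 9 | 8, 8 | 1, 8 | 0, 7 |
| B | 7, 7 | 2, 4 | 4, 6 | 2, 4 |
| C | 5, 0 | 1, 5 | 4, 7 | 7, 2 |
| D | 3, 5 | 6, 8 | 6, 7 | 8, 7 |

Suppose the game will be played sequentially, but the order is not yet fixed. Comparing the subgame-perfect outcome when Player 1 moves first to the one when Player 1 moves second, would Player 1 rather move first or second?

second

If Player 1 leads: Column's best replies are A→W, B→W, C→Y, D→X; Player 1's induced payoffs 4, 7, 4, 6; outcome (B, W), payoffs (7, 7).
If Column leads: Player 1's best replies are W→B, X→A, Y→D, Z→D; Column's induced payoffs 7, 8, 7, 7; outcome (A, X), payoffs (8, 8).
Player 1 gets 7 moving first and 8 moving second, so Player 1 prefers to move second.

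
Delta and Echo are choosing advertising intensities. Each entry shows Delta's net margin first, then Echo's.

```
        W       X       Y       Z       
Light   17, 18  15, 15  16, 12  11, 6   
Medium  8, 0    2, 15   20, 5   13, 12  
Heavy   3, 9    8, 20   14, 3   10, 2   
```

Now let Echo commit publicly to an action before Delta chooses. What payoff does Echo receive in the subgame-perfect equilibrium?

18

Work backward from Delta's decision.
- W → Delta plays Light (best of 17, 8, 3); Echo gets 18.
- X → Delta plays Light (best of 15, 2, 8); Echo gets 15.
- Y → Delta plays Medium (best of 16, 20, 14); Echo gets 5.
- Z → Delta plays Medium (best of 11, 13, 10); Echo gets 12.
Echo's induced payoffs are 18, 15, 5, 12, so Echo commits to W. Subgame-perfect outcome: (Light, W) with payoffs (17, 18).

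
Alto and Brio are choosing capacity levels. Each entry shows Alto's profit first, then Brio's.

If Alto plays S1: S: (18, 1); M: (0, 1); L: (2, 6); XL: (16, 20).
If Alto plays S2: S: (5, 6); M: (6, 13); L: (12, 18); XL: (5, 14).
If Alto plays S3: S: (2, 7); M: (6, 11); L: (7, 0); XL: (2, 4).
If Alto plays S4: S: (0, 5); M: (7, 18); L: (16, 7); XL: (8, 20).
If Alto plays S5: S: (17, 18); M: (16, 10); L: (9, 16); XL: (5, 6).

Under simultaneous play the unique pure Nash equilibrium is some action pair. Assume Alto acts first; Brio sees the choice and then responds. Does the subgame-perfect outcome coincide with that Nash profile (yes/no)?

no

Solve by backward induction (Alto leads).
- S1: Brio compares 1, 1, 6, 20 and picks XL; Alto would get 16.
- S2: Brio compares 6, 13, 18, 14 and picks L; Alto would get 12.
- S3: Brio compares 7, 11, 0, 4 and picks M; Alto would get 6.
- S4: Brio compares 5, 18, 7, 20 and picks XL; Alto would get 8.
- S5: Brio compares 18, 10, 16, 6 and picks S; Alto would get 17.
Among 16, 12, 6, 8, 17, the best is 17 at S5. Subgame-perfect outcome: (S5, S) with payoffs (17, 18).
Now find the simultaneous Nash equilibrium.
Alto's best replies: S→S1; M→S5; L→S4; XL→S1.
Brio's best replies: S1→XL; S2→L; S3→M; S4→XL; S5→S.
Only (S1, XL) has each player best-responding; Nash payoffs (16, 20).
Sequential outcome (S5, S) differs from the Nash profile (S1, XL).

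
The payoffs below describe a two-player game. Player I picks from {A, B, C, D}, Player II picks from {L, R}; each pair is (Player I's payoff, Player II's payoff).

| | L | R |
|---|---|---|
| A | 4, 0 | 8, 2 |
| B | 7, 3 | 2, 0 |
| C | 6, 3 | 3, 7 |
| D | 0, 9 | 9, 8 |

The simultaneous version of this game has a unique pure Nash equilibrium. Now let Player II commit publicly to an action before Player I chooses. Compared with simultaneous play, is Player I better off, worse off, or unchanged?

better off

Backward induction with Player II moving first.
- L: BR = B, leader payoff 3.
- R: BR = D, leader payoff 8.
Player II's induced payoffs are 3, 8, so Player II commits to R. Subgame-perfect outcome: (D, R) with payoffs (9, 8).
For the simultaneous game, intersect best replies.
Player I's best replies: L→B; R→D.
Player II's best replies: A→R; B→L; C→R; D→L.
Only (B, L) has each player best-responding; Nash payoffs (7, 3).
Player I earns 9 sequentially versus 7 at the Nash outcome: better off.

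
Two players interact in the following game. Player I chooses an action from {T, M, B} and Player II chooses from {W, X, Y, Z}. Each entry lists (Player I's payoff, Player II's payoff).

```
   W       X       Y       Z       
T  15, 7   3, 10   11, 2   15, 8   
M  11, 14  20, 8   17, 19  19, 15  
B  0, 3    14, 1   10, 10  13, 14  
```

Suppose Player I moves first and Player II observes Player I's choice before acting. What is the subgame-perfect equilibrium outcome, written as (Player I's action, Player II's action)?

(M, Y)

Solve by backward induction (Player I leads).
- T → Player II plays X (best of 7, 10, 2, 8); Player I gets 3.
- M → Player II plays Y (best of 14, 8, 19, 15); Player I gets 17.
- B → Player II plays Z (best of 3, 1, 10, 14); Player I gets 13.
Among 3, 17, 13, the best is 17 at M. Subgame-perfect outcome: (M, Y) with payoffs (17, 19).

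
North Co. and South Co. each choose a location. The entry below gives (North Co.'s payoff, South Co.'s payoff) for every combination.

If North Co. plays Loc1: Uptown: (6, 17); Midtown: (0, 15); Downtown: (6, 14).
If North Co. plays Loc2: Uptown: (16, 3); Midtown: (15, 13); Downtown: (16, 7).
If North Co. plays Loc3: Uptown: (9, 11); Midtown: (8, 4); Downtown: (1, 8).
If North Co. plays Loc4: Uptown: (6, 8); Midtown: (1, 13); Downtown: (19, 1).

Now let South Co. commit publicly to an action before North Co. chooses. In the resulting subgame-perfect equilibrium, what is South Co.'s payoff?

13

North Co. best-responds to each possible South Co. move:
- Uptown → North Co. plays Loc2 (best of 6, 16, 9, 6); South Co. gets 3.
- Midtown → North Co. plays Loc2 (best of 0, 15, 8, 1); South Co. gets 13.
- Downtown → North Co. plays Loc4 (best of 6, 16, 1, 19); South Co. gets 1.
South Co.'s induced payoffs are 3, 13, 1, so South Co. commits to Midtown. Subgame-perfect outcome: (Loc2, Midtown) with payoffs (15, 13).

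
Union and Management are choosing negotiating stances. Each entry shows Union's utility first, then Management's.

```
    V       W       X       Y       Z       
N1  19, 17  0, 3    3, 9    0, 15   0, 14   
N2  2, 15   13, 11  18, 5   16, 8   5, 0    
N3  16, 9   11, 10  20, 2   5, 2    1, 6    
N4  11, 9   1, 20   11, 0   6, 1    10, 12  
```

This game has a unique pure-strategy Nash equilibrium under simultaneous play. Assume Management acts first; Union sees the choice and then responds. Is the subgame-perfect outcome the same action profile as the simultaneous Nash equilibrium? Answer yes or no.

yes

Solve by backward induction (Management leads).
- V → Union plays N1 (best of 19, 2, 16, 11); Management gets 17.
- W → Union plays N2 (best of 0, 13, 11, 1); Management gets 11.
- X → Union plays N3 (best of 3, 18, 20, 11); Management gets 2.
- Y → Union plays N2 (best of 0, 16, 5, 6); Management gets 8.
- Z → Union plays N4 (best of 0, 5, 1, 10); Management gets 12.
Maximizing over 17, 11, 2, 8, 12, Management chooses V. Subgame-perfect outcome: (N1, V) with payoffs (19, 17).
Now find the simultaneous Nash equilibrium.
Union's best replies: V→N1; W→N2; X→N3; Y→N2; Z→N4.
Management's best replies: N1→V; N2→V; N3→W; N4→W.
Only (N1, V) has each player best-responding; Nash payoffs (19, 17).
Sequential outcome (N1, V) coincides with the Nash profile (N1, V).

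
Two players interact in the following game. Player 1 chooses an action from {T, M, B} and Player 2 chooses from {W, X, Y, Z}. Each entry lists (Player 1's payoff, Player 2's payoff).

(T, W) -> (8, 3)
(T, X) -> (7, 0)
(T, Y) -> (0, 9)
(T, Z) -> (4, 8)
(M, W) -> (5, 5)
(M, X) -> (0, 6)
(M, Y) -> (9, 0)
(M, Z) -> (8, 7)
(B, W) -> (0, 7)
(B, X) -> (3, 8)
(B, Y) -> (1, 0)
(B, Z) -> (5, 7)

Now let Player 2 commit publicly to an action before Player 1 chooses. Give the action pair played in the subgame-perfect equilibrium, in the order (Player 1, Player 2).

Player 1 best-responds to each possible Player 2 move:
- W → Player 1 plays T (best of 8, 5, 0); Player 2 gets 3.
- X → Player 1 plays T (best of 7, 0, 3); Player 2 gets 0.
- Y → Player 1 plays M (best of 0, 9, 1); Player 2 gets 0.
- Z → Player 1 plays M (best of 4, 8, 5); Player 2 gets 7.
Player 2's induced payoffs are 3, 0, 0, 7, so Player 2 commits to Z. Subgame-perfect outcome: (M, Z) with payoffs (8, 7).

(M, Z)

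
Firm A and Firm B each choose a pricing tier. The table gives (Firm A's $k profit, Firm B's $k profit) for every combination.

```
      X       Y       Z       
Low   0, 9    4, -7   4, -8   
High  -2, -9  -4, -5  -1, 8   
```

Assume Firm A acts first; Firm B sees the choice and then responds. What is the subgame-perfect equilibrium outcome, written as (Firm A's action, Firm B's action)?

(Low, X)

Work backward from Firm B's decision.
- Low → Firm B plays X (best of 9, -7, -8); Firm A gets 0.
- High → Firm B plays Z (best of -9, -5, 8); Firm A gets -1.
Firm A's induced payoffs are 0, -1, so Firm A commits to Low. Subgame-perfect outcome: (Low, X) with payoffs (0, 9).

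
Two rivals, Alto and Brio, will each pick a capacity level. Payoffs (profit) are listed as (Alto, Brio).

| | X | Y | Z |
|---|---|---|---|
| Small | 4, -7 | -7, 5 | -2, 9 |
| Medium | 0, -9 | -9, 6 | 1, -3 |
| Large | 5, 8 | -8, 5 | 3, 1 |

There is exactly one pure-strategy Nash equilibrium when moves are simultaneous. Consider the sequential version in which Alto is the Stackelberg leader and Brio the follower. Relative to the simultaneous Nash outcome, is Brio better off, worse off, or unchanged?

unchanged

Brio best-responds to each possible Alto move:
- Small: BR = Z, leader payoff -2.
- Medium: BR = Y, leader payoff -9.
- Large: BR = X, leader payoff 5.
Alto's induced payoffs are -2, -9, 5, so Alto commits to Large. Subgame-perfect outcome: (Large, X) with payoffs (5, 8).
Now find the simultaneous Nash equilibrium.
Alto's best replies: X→Large; Y→Small; Z→Large.
Brio's best replies: Small→Z; Medium→Y; Large→X.
Only (Large, X) has each player best-responding; Nash payoffs (5, 8).
Brio earns 8 sequentially versus 8 at the Nash outcome: unchanged.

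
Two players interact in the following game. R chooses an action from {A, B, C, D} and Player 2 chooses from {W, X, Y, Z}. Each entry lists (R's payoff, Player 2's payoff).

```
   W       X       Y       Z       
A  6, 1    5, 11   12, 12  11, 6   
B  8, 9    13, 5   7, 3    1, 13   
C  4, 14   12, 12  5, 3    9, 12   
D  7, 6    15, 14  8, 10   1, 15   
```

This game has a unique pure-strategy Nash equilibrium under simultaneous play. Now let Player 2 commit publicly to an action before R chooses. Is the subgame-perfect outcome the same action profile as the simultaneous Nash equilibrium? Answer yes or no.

no

Solve by backward induction (Player 2 leads).
- W: R compares 6, 8, 4, 7 and picks B; Player 2 would get 9.
- X: R compares 5, 13, 12, 15 and picks D; Player 2 would get 14.
- Y: R compares 12, 7, 5, 8 and picks A; Player 2 would get 12.
- Z: R compares 11, 1, 9, 1 and picks A; Player 2 would get 6.
Maximizing over 9, 14, 12, 6, Player 2 chooses X. Subgame-perfect outcome: (D, X) with payoffs (15, 14).
For the simultaneous game, intersect best replies.
R's best replies: W→B; X→D; Y→A; Z→A.
Player 2's best replies: A→Y; B→Z; C→W; D→Z.
The unique mutual best reply is (A, Y), giving (12, 12).
Sequential outcome (D, X) differs from the Nash profile (A, Y).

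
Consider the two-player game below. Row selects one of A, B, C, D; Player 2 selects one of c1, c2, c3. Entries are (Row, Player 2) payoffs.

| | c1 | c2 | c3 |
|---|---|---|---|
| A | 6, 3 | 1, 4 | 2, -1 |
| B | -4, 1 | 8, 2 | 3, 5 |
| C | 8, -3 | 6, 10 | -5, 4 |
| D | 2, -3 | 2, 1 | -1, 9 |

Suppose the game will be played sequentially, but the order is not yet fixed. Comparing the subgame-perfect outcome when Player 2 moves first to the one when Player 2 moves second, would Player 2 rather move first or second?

If Row leads: Player 2's best replies are A→c2, B→c3, C→c2, D→c3; Row's induced payoffs 1, 3, 6, -1; outcome (C, c2), payoffs (6, 10).
If Player 2 leads: Row's best replies are c1→C, c2→B, c3→B; Player 2's induced payoffs -3, 2, 5; outcome (B, c3), payoffs (3, 5).
Player 2 gets 5 moving first and 10 moving second, so Player 2 prefers to move second.

second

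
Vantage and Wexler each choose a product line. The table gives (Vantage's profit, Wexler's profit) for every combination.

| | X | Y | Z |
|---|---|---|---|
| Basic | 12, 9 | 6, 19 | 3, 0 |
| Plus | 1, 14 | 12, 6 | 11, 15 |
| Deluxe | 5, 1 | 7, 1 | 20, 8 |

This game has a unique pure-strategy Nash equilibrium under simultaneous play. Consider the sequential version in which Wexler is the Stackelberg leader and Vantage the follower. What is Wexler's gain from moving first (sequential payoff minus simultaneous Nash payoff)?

1

Work backward from Vantage's decision.
- X: BR = Basic, leader payoff 9.
- Y: BR = Plus, leader payoff 6.
- Z: BR = Deluxe, leader payoff 8.
Wexler's induced payoffs are 9, 6, 8, so Wexler commits to X. Subgame-perfect outcome: (Basic, X) with payoffs (12, 9).
For the simultaneous game, intersect best replies.
Vantage's best replies: X→Basic; Y→Plus; Z→Deluxe.
Wexler's best replies: Basic→Y; Plus→Z; Deluxe→Z.
The unique mutual best reply is (Deluxe, Z), giving (20, 8).
Wexler's commitment gain: 9 − 8 = 1.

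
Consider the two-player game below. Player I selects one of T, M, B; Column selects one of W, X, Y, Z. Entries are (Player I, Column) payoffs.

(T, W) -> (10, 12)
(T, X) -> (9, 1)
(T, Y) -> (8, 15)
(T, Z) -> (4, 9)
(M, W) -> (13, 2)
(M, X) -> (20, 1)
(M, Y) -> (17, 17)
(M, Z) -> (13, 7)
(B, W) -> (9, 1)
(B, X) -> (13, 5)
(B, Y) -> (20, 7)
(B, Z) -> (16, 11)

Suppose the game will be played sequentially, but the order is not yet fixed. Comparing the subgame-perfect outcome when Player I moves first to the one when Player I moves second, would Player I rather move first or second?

first

If Player I leads: Column's best replies are T→Y, M→Y, B→Z; Player I's induced payoffs 8, 17, 16; outcome (M, Y), payoffs (17, 17).
If Column leads: Player I's best replies are W→M, X→M, Y→B, Z→B; Column's induced payoffs 2, 1, 7, 11; outcome (B, Z), payoffs (16, 11).
Player I gets 17 moving first and 16 moving second, so Player I prefers to move first.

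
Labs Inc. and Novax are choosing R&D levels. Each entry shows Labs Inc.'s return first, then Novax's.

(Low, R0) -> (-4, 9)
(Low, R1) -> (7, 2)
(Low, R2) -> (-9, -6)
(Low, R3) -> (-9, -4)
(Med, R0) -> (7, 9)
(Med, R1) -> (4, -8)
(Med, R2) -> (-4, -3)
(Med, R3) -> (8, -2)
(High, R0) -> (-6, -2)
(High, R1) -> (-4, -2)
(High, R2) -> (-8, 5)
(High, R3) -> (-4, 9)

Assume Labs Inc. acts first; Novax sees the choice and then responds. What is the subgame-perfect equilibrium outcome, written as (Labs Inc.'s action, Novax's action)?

Backward induction with Labs Inc. moving first.
- Low: Novax compares 9, 2, -6, -4 and picks R0; Labs Inc. would get -4.
- Med: Novax compares 9, -8, -3, -2 and picks R0; Labs Inc. would get 7.
- High: Novax compares -2, -2, 5, 9 and picks R3; Labs Inc. would get -4.
Maximizing over -4, 7, -4, Labs Inc. chooses Med. Subgame-perfect outcome: (Med, R0) with payoffs (7, 9).

(Med, R0)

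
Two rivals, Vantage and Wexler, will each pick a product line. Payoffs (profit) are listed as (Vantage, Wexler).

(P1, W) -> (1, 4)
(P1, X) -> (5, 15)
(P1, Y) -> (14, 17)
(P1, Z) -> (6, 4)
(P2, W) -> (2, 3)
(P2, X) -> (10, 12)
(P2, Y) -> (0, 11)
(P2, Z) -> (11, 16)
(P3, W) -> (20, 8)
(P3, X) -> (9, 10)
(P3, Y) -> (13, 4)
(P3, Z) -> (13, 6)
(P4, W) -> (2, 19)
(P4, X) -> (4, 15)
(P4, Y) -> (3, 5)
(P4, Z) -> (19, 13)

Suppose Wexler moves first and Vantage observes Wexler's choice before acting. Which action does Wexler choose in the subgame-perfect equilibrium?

Y

Solve by backward induction (Wexler leads).
- W: BR = P3, leader payoff 8.
- X: BR = P2, leader payoff 12.
- Y: BR = P1, leader payoff 17.
- Z: BR = P4, leader payoff 13.
Wexler's induced payoffs are 8, 12, 17, 13, so Wexler commits to Y. Subgame-perfect outcome: (P1, Y) with payoffs (14, 17).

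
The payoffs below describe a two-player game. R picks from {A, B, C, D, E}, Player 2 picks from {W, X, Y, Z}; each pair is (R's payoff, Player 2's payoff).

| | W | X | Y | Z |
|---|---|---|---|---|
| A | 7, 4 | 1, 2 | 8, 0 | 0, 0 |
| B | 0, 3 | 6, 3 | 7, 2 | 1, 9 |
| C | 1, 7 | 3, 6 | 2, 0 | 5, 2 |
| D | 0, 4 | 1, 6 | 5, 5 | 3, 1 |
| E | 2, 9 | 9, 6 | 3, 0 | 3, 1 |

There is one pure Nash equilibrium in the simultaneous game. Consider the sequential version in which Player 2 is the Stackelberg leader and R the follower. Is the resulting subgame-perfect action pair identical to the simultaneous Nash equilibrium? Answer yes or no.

no

Backward induction with Player 2 moving first.
- W: R compares 7, 0, 1, 0, 2 and picks A; Player 2 would get 4.
- X: R compares 1, 6, 3, 1, 9 and picks E; Player 2 would get 6.
- Y: R compares 8, 7, 2, 5, 3 and picks A; Player 2 would get 0.
- Z: R compares 0, 1, 5, 3, 3 and picks C; Player 2 would get 2.
Maximizing over 4, 6, 0, 2, Player 2 chooses X. Subgame-perfect outcome: (E, X) with payoffs (9, 6).
Under simultaneous play:
R's best replies: W→A; X→E; Y→A; Z→C.
Player 2's best replies: A→W; B→Z; C→W; D→X; E→W.
Only (A, W) has each player best-responding; Nash payoffs (7, 4).
Sequential outcome (E, X) differs from the Nash profile (A, W).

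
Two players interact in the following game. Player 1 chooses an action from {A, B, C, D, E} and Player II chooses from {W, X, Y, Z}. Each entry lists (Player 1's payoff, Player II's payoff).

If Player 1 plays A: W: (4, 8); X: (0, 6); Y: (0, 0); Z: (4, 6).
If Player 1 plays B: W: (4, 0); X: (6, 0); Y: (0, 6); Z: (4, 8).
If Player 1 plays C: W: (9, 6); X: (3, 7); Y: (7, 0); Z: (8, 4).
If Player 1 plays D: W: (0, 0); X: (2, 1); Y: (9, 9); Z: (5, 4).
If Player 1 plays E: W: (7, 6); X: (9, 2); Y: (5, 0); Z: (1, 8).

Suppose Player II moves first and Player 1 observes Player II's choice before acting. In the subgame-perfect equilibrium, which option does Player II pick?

Y

Backward induction with Player II moving first.
- W: BR = C, leader payoff 6.
- X: BR = E, leader payoff 2.
- Y: BR = D, leader payoff 9.
- Z: BR = C, leader payoff 4.
Maximizing over 6, 2, 9, 4, Player II chooses Y. Subgame-perfect outcome: (D, Y) with payoffs (9, 9).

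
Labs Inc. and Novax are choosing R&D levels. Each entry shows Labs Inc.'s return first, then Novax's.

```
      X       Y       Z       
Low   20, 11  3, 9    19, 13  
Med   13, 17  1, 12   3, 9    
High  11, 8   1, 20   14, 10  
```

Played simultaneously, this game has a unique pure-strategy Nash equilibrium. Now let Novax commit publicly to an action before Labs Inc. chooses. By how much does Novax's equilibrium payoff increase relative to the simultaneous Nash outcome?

Solve by backward induction (Novax leads).
- X: BR = Low, leader payoff 11.
- Y: BR = Low, leader payoff 9.
- Z: BR = Low, leader payoff 13.
Maximizing over 11, 9, 13, Novax chooses Z. Subgame-perfect outcome: (Low, Z) with payoffs (19, 13).
Under simultaneous play:
Labs Inc.'s best replies: X→Low; Y→Low; Z→Low.
Novax's best replies: Low→Z; Med→X; High→Y.
The unique mutual best reply is (Low, Z), giving (19, 13).
Novax's commitment gain: 13 − 13 = 0.

0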